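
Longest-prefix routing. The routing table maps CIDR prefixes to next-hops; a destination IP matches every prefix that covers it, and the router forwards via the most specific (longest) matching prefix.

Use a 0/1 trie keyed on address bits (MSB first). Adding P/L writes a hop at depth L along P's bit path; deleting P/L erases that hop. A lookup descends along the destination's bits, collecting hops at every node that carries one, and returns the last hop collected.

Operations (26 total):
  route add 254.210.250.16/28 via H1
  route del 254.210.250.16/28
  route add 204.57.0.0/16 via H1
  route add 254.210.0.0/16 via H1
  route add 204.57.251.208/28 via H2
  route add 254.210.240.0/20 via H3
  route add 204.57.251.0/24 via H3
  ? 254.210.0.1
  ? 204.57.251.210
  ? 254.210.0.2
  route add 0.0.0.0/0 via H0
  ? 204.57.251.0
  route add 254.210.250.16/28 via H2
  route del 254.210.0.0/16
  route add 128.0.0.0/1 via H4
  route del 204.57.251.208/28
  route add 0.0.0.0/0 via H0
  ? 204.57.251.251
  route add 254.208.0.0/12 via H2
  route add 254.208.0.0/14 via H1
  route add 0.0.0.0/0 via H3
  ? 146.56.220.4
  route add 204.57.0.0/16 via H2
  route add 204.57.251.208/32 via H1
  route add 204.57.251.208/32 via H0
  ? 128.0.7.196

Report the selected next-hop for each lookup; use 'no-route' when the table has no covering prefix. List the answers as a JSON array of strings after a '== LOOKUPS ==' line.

Apply in order:
  add 254.210.250.16/28 -> H1 at depth 28
  - 254.210.250.16/28 clear@28
  add 204.57.0.0/16 -> H1 at depth 16
  add 254.210.0.0/16 -> H1 at depth 16
  add 204.57.251.208/28 -> H2 at depth 28
  add 254.210.240.0/20 -> H3 at depth 20
  add 204.57.251.0/24 -> H3 at depth 24
  ? 254.210.0.1  path d0:-→d1:-→d2:-→d3:-→d4:-→d5:-→d6:-→d7:-→d8:-→d9:-→d10:-→d11:-→d12:-→d13:-→d14:-→d15:-→d16:H1  best=H1
  ? 204.57.251.210  path d0:-→d1:-→d2:-→d3:-→d4:-→d5:-→d6:-→d7:-→d8:-→d9:-→d10:-→d11:-→d12:-→d13:-→d14:-→d15:-→d16:H1→d17:-→d18:-→d19:-→d20:-→d21:-→d22:-→d23:-→d24:H3→d25:-→d26:-→d27:-→d28:H2  best=H2
  ? 254.210.0.2  path d0:-→d1:-→d2:-→d3:-→d4:-→d5:-→d6:-→d7:-→d8:-→d9:-→d10:-→d11:-→d12:-→d13:-→d14:-→d15:-→d16:H1  best=H1
  add 0.0.0.0/0 -> H0 at depth 0
  ? 204.57.251.0  path d0:H0→d1:-→d2:-→d3:-→d4:-→d5:-→d6:-→d7:-→d8:-→d9:-→d10:-→d11:-→d12:-→d13:-→d14:-→d15:-→d16:H1→d17:-→d18:-→d19:-→d20:-→d21:-→d22:-→d23:-→d24:H3  best=H3
  add 254.210.250.16/28 -> H2 at depth 28
  - 254.210.0.0/16 clear@16
  add 128.0.0.0/1 -> H4 at depth 1
  - 204.57.251.208/28 clear@28
  add 0.0.0.0/0 -> H0 at depth 0
  ? 204.57.251.251  path d0:H0→d1:H4→d2:-→d3:-→d4:-→d5:-→d6:-→d7:-→d8:-→d9:-→d10:-→d11:-→d12:-→d13:-→d14:-→d15:-→d16:H1→d17:-→d18:-→d19:-→d20:-→d21:-→d22:-→d23:-→d24:H3→d25:-→d26:-  best=H3
  add 254.208.0.0/12 -> H2 at depth 12
  add 254.208.0.0/14 -> H1 at depth 14
  add 0.0.0.0/0 -> H3 at depth 0
  ? 146.56.220.4  path d0:H3→d1:H4  best=H4
  add 204.57.0.0/16 -> H2 at depth 16
  add 204.57.251.208/32 -> H1 at depth 32
  add 204.57.251.208/32 -> H0 at depth 32
  ? 128.0.7.196  path d0:H3→d1:H4  best=H4

== LOOKUPS ==
["H1","H2","H1","H3","H3","H4","H4"]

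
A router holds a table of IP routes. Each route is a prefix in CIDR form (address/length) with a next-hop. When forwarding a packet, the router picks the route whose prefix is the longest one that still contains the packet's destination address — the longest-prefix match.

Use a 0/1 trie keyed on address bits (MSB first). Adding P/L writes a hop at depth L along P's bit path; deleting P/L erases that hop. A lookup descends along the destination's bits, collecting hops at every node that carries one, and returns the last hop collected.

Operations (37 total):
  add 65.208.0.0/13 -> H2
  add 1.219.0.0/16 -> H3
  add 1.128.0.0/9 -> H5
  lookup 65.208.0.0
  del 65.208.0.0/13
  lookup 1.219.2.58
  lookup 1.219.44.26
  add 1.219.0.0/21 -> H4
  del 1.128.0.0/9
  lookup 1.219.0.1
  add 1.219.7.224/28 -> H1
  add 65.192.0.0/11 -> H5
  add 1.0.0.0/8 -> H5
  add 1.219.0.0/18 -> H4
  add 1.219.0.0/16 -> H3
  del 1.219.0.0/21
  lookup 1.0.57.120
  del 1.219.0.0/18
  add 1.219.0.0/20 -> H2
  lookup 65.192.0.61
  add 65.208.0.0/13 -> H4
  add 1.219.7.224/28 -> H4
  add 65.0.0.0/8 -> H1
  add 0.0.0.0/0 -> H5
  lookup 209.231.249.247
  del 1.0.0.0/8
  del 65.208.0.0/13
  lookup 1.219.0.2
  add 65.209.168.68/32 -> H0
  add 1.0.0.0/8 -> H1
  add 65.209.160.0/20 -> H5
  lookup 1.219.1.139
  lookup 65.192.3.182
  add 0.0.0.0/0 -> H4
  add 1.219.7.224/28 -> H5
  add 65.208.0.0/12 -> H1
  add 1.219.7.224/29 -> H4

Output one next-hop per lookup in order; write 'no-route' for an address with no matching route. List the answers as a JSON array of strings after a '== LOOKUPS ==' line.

Process each operation:
  add 65.208.0.0/13 -> H2 at depth 13
  add 1.219.0.0/16 -> H3 at depth 16
  add 1.128.0.0/9 -> H5 at depth 9
  ? 65.208.0.0  path d0:-→d1:-→d2:-→d3:-→d4:-→d5:-→d6:-→d7:-→d8:-→d9:-→d10:-→d11:-→d12:-→d13:H2  best=H2
  - 65.208.0.0/13 clear@13
  ? 1.219.2.58  path d0:-→d1:-→d2:-→d3:-→d4:-→d5:-→d6:-→d7:-→d8:-→d9:H5→d10:-→d11:-→d12:-→d13:-→d14:-→d15:-→d16:H3  best=H3
  ? 1.219.44.26  path d0:-→d1:-→d2:-→d3:-→d4:-→d5:-→d6:-→d7:-→d8:-→d9:H5→d10:-→d11:-→d12:-→d13:-→d14:-→d15:-→d16:H3  best=H3
  add 1.219.0.0/21 -> H4 at depth 21
  - 1.128.0.0/9 clear@9
  ? 1.219.0.1  path d0:-→d1:-→d2:-→d3:-→d4:-→d5:-→d6:-→d7:-→d8:-→d9:-→d10:-→d11:-→d12:-→d13:-→d14:-→d15:-→d16:H3→d17:-→d18:-→d19:-→d20:-→d21:H4  best=H4
  add 1.219.7.224/28 -> H1 at depth 28
  add 65.192.0.0/11 -> H5 at depth 11
  add 1.0.0.0/8 -> H5 at depth 8
  add 1.219.0.0/18 -> H4 at depth 18
  add 1.219.0.0/16 -> H3 at depth 16
  - 1.219.0.0/21 clear@21
  ? 1.0.57.120  path d0:-→d1:-→d2:-→d3:-→d4:-→d5:-→d6:-→d7:-→d8:H5  best=H5
  - 1.219.0.0/18 clear@18
  add 1.219.0.0/20 -> H2 at depth 20
  ? 65.192.0.61  path d0:-→d1:-→d2:-→d3:-→d4:-→d5:-→d6:-→d7:-→d8:-→d9:-→d10:-→d11:H5  best=H5
  add 65.208.0.0/13 -> H4 at depth 13
  add 1.219.7.224/28 -> H4 at depth 28
  add 65.0.0.0/8 -> H1 at depth 8
  add 0.0.0.0/0 -> H5 at depth 0
  ? 209.231.249.247  path d0:H5  best=H5
  - 1.0.0.0/8 clear@8
  - 65.208.0.0/13 clear@13
  ? 1.219.0.2  path d0:H5→d1:-→d2:-→d3:-→d4:-→d5:-→d6:-→d7:-→d8:-→d9:-→d10:-→d11:-→d12:-→d13:-→d14:-→d15:-→d16:H3→d17:-→d18:-→d19:-→d20:H2→d21:-  best=H2
  add 65.209.168.68/32 -> H0 at depth 32
  add 1.0.0.0/8 -> H1 at depth 8
  add 65.209.160.0/20 -> H5 at depth 20
  ? 1.219.1.139  path d0:H5→d1:-→d2:-→d3:-→d4:-→d5:-→d6:-→d7:-→d8:H1→d9:-→d10:-→d11:-→d12:-→d13:-→d14:-→d15:-→d16:H3→d17:-→d18:-→d19:-→d20:H2→d21:-  best=H2
  ? 65.192.3.182  path d0:H5→d1:-→d2:-→d3:-→d4:-→d5:-→d6:-→d7:-→d8:H1→d9:-→d10:-→d11:H5  best=H5
  add 0.0.0.0/0 -> H4 at depth 0
  add 1.219.7.224/28 -> H5 at depth 28
  add 65.208.0.0/12 -> H1 at depth 12
  add 1.219.7.224/29 -> H4 at depth 29

== LOOKUPS ==
["H2","H3","H3","H4","H5","H5","H5","H2","H2","H5"]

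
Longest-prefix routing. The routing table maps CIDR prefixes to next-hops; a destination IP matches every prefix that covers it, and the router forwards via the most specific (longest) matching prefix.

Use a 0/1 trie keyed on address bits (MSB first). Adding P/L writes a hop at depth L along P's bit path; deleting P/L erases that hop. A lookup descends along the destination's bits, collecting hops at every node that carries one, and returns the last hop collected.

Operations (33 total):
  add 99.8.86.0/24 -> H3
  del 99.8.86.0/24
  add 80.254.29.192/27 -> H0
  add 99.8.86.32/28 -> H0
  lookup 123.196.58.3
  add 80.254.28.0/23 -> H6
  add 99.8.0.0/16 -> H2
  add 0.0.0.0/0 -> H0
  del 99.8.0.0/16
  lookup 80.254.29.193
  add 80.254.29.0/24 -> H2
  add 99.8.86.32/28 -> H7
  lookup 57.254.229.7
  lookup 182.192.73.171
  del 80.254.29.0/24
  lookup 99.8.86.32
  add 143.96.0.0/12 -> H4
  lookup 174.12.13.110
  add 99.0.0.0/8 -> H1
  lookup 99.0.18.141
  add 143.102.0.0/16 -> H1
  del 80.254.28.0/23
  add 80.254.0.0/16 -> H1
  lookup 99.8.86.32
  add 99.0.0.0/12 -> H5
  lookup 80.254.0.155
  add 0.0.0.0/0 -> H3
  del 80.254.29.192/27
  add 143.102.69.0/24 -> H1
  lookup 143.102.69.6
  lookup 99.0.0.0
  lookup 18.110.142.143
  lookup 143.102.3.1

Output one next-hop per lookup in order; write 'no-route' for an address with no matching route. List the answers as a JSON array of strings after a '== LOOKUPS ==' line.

Apply in order:
  add 99.8.86.0/24 -> H3 at depth 24
  del 99.8.86.0/24 (clear depth 24)
  add 80.254.29.192/27 -> H0 at depth 27
  add 99.8.86.32/28 -> H0 at depth 28
  lookup 123.196.58.3: bits 011 walk d0:-→d1:-→d2:-→d3:- -> no-route
  add 80.254.28.0/23 -> H6 at depth 23
  add 99.8.0.0/16 -> H2 at depth 16
  add 0.0.0.0/0 -> H0 at depth 0
  del 99.8.0.0/16 (clear depth 16)
  lookup 80.254.29.193: bits 010100001111111000011101110 walk d0:H0→d1:-→d2:-→d3:-→d4:-→d5:-→d6:-→d7:-→d8:-→d9:-→d10:-→d11:-→d12:-→d13:-→d14:-→d15:-→d16:-→d17:-→d18:-→d19:-→d20:-→d21:-→d22:-→d23:H6→d24:-→d25:-→d26:-→d27:H0 -> H0
  add 80.254.29.0/24 -> H2 at depth 24
  add 99.8.86.32/28 -> H7 at depth 28
  lookup 57.254.229.7: bits 0 walk d0:H0→d1:- -> H0
  lookup 182.192.73.171: bits ε walk d0:H0 -> H0
  del 80.254.29.0/24 (clear depth 24)
  lookup 99.8.86.32: bits 0110001100001000010101100010 walk d0:H0→d1:-→d2:-→d3:-→d4:-→d5:-→d6:-→d7:-→d8:-→d9:-→d10:-→d11:-→d12:-→d13:-→d14:-→d15:-→d16:-→d17:-→d18:-→d19:-→d20:-→d21:-→d22:-→d23:-→d24:-→d25:-→d26:-→d27:-→d28:H7 -> H7
  add 143.96.0.0/12 -> H4 at depth 12
  lookup 174.12.13.110: bits 10 walk d0:H0→d1:-→d2:- -> H0
  add 99.0.0.0/8 -> H1 at depth 8
  lookup 99.0.18.141: bits 011000110000 walk d0:H0→d1:-→d2:-→d3:-→d4:-→d5:-→d6:-→d7:-→d8:H1→d9:-→d10:-→d11:-→d12:- -> H1
  add 143.102.0.0/16 -> H1 at depth 16
  del 80.254.28.0/23 (clear depth 23)
  add 80.254.0.0/16 -> H1 at depth 16
  lookup 99.8.86.32: bits 0110001100001000010101100010 walk d0:H0→d1:-→d2:-→d3:-→d4:-→d5:-→d6:-→d7:-→d8:H1→d9:-→d10:-→d11:-→d12:-→d13:-→d14:-→d15:-→d16:-→d17:-→d18:-→d19:-→d20:-→d21:-→d22:-→d23:-→d24:-→d25:-→d26:-→d27:-→d28:H7 -> H7
  add 99.0.0.0/12 -> H5 at depth 12
  lookup 80.254.0.155: bits 0101000011111110000 walk d0:H0→d1:-→d2:-→d3:-→d4:-→d5:-→d6:-→d7:-→d8:-→d9:-→d10:-→d11:-→d12:-→d13:-→d14:-→d15:-→d16:H1→d17:-→d18:-→d19:- -> H1
  add 0.0.0.0/0 -> H3 at depth 0
  del 80.254.29.192/27 (clear depth 27)
  add 143.102.69.0/24 -> H1 at depth 24
  lookup 143.102.69.6: bits 100011110110011001000101 walk d0:H3→d1:-→d2:-→d3:-→d4:-→d5:-→d6:-→d7:-→d8:-→d9:-→d10:-→d11:-→d12:H4→d13:-→d14:-→d15:-→d16:H1→d17:-→d18:-→d19:-→d20:-→d21:-→d22:-→d23:-→d24:H1 -> H1
  lookup 99.0.0.0: bits 011000110000 walk d0:H3→d1:-→d2:-→d3:-→d4:-→d5:-→d6:-→d7:-→d8:H1→d9:-→d10:-→d11:-→d12:H5 -> H5
  lookup 18.110.142.143: bits 0 walk d0:H3→d1:- -> H3
  lookup 143.102.3.1: bits 10001111011001100 walk d0:H3→d1:-→d2:-→d3:-→d4:-→d5:-→d6:-→d7:-→d8:-→d9:-→d10:-→d11:-→d12:H4→d13:-→d14:-→d15:-→d16:H1→d17:- -> H1

== LOOKUPS ==
["no-route","H0","H0","H0","H7","H0","H1","H7","H1","H1","H5","H3","H1"]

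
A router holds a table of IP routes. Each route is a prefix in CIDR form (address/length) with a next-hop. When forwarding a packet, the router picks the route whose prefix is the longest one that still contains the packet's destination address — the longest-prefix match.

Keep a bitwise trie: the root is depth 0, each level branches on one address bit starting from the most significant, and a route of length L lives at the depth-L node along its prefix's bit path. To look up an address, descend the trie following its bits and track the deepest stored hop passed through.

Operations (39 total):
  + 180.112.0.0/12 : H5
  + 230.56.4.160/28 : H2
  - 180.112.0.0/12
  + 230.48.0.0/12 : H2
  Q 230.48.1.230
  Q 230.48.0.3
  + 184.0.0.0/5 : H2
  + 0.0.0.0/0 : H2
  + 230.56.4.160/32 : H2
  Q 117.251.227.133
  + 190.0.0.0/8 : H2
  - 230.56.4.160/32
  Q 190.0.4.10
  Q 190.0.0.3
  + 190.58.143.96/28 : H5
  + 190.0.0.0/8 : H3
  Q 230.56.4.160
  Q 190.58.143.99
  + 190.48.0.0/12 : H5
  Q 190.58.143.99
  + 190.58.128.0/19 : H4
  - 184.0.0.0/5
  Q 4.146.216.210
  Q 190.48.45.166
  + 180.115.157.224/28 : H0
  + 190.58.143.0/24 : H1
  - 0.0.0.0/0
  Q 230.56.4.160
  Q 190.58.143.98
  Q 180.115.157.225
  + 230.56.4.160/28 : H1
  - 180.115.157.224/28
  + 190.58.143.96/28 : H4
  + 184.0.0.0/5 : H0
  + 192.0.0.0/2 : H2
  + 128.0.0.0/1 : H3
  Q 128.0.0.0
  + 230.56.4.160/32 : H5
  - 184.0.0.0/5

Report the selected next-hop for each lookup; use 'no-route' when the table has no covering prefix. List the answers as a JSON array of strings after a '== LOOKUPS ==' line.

Process each operation:
  + 180.112.0.0/12 (H5) depth=12
  + 230.56.4.160/28 (H2) depth=28
  - 180.112.0.0/12 clear@12
  + 230.48.0.0/12 (H2) depth=12
  ? 230.48.1.230  path d0:-→d1:-→d2:-→d3:-→d4:-→d5:-→d6:-→d7:-→d8:-→d9:-→d10:-→d11:-→d12:H2  best=H2
  ? 230.48.0.3  path d0:-→d1:-→d2:-→d3:-→d4:-→d5:-→d6:-→d7:-→d8:-→d9:-→d10:-→d11:-→d12:H2  best=H2
  + 184.0.0.0/5 (H2) depth=5
  + 0.0.0.0/0 (H2) depth=0
  + 230.56.4.160/32 (H2) depth=32
  ? 117.251.227.133  path d0:H2  best=H2
  + 190.0.0.0/8 (H2) depth=8
  - 230.56.4.160/32 clear@32
  ? 190.0.4.10  path d0:H2→d1:-→d2:-→d3:-→d4:-→d5:H2→d6:-→d7:-→d8:H2  best=H2
  ? 190.0.0.3  path d0:H2→d1:-→d2:-→d3:-→d4:-→d5:H2→d6:-→d7:-→d8:H2  best=H2
  + 190.58.143.96/28 (H5) depth=28
  + 190.0.0.0/8 (H3) depth=8
  ? 230.56.4.160  path d0:H2→d1:-→d2:-→d3:-→d4:-→d5:-→d6:-→d7:-→d8:-→d9:-→d10:-→d11:-→d12:H2→d13:-→d14:-→d15:-→d16:-→d17:-→d18:-→d19:-→d20:-→d21:-→d22:-→d23:-→d24:-→d25:-→d26:-→d27:-→d28:H2→d29:-→d30:-→d31:-→d32:-  best=H2
  ? 190.58.143.99  path d0:H2→d1:-→d2:-→d3:-→d4:-→d5:H2→d6:-→d7:-→d8:H3→d9:-→d10:-→d11:-→d12:-→d13:-→d14:-→d15:-→d16:-→d17:-→d18:-→d19:-→d20:-→d21:-→d22:-→d23:-→d24:-→d25:-→d26:-→d27:-→d28:H5  best=H5
  + 190.48.0.0/12 (H5) depth=12
  ? 190.58.143.99  path d0:H2→d1:-→d2:-→d3:-→d4:-→d5:H2→d6:-→d7:-→d8:H3→d9:-→d10:-→d11:-→d12:H5→d13:-→d14:-→d15:-→d16:-→d17:-→d18:-→d19:-→d20:-→d21:-→d22:-→d23:-→d24:-→d25:-→d26:-→d27:-→d28:H5  best=H5
  + 190.58.128.0/19 (H4) depth=19
  - 184.0.0.0/5 clear@5
  ? 4.146.216.210  path d0:H2  best=H2
  ? 190.48.45.166  path d0:H2→d1:-→d2:-→d3:-→d4:-→d5:-→d6:-→d7:-→d8:H3→d9:-→d10:-→d11:-→d12:H5  best=H5
  + 180.115.157.224/28 (H0) depth=28
  + 190.58.143.0/24 (H1) depth=24
  - 0.0.0.0/0 clear@0
  ? 230.56.4.160  path d0:-→d1:-→d2:-→d3:-→d4:-→d5:-→d6:-→d7:-→d8:-→d9:-→d10:-→d11:-→d12:H2→d13:-→d14:-→d15:-→d16:-→d17:-→d18:-→d19:-→d20:-→d21:-→d22:-→d23:-→d24:-→d25:-→d26:-→d27:-→d28:H2→d29:-→d30:-→d31:-→d32:-  best=H2
  ? 190.58.143.98  path d0:-→d1:-→d2:-→d3:-→d4:-→d5:-→d6:-→d7:-→d8:H3→d9:-→d10:-→d11:-→d12:H5→d13:-→d14:-→d15:-→d16:-→d17:-→d18:-→d19:H4→d20:-→d21:-→d22:-→d23:-→d24:H1→d25:-→d26:-→d27:-→d28:H5  best=H5
  ? 180.115.157.225  path d0:-→d1:-→d2:-→d3:-→d4:-→d5:-→d6:-→d7:-→d8:-→d9:-→d10:-→d11:-→d12:-→d13:-→d14:-→d15:-→d16:-→d17:-→d18:-→d19:-→d20:-→d21:-→d22:-→d23:-→d24:-→d25:-→d26:-→d27:-→d28:H0  best=H0
  + 230.56.4.160/28 (H1) depth=28
  - 180.115.157.224/28 clear@28
  + 190.58.143.96/28 (H4) depth=28
  + 184.0.0.0/5 (H0) depth=5
  + 192.0.0.0/2 (H2) depth=2
  + 128.0.0.0/1 (H3) depth=1
  ? 128.0.0.0  path d0:-→d1:H3→d2:-  best=H3
  + 230.56.4.160/32 (H5) depth=32
  - 184.0.0.0/5 clear@5

== LOOKUPS ==
["H2","H2","H2","H2","H2","H2","H5","H5","H2","H5","H2","H5","H0","H3"]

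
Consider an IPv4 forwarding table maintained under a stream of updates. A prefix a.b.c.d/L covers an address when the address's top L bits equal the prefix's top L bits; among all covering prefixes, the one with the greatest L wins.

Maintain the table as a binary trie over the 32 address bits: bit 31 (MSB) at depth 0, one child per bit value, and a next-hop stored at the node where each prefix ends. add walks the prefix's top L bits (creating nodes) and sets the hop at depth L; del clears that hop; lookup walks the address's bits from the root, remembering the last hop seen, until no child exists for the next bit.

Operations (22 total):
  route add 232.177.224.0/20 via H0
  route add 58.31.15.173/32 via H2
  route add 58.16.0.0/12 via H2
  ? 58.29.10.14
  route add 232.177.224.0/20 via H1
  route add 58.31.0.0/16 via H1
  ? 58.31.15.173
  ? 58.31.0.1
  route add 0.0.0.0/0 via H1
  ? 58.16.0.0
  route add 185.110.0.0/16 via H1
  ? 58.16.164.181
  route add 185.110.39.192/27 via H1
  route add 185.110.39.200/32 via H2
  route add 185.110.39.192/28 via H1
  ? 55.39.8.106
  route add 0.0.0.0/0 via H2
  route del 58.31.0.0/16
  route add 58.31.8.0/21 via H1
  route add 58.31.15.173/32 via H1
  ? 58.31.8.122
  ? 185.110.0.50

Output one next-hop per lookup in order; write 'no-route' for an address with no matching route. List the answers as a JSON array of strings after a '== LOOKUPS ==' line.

Process each operation:
  + 232.177.224.0/20 (H0) depth=20
  + 58.31.15.173/32 (H2) depth=32
  + 58.16.0.0/12 (H2) depth=12
  ? 58.29.10.14  path d0:-→d1:-→d2:-→d3:-→d4:-→d5:-→d6:-→d7:-→d8:-→d9:-→d10:-→d11:-→d12:H2→d13:-→d14:-  best=H2
  + 232.177.224.0/20 (H1) depth=20
  + 58.31.0.0/16 (H1) depth=16
  ? 58.31.15.173  path d0:-→d1:-→d2:-→d3:-→d4:-→d5:-→d6:-→d7:-→d8:-→d9:-→d10:-→d11:-→d12:H2→d13:-→d14:-→d15:-→d16:H1→d17:-→d18:-→d19:-→d20:-→d21:-→d22:-→d23:-→d24:-→d25:-→d26:-→d27:-→d28:-→d29:-→d30:-→d31:-→d32:H2  best=H2
  ? 58.31.0.1  path d0:-→d1:-→d2:-→d3:-→d4:-→d5:-→d6:-→d7:-→d8:-→d9:-→d10:-→d11:-→d12:H2→d13:-→d14:-→d15:-→d16:H1→d17:-→d18:-→d19:-→d20:-  best=H1
  + 0.0.0.0/0 (H1) depth=0
  ? 58.16.0.0  path d0:H1→d1:-→d2:-→d3:-→d4:-→d5:-→d6:-→d7:-→d8:-→d9:-→d10:-→d11:-→d12:H2  best=H2
  + 185.110.0.0/16 (H1) depth=16
  ? 58.16.164.181  path d0:H1→d1:-→d2:-→d3:-→d4:-→d5:-→d6:-→d7:-→d8:-→d9:-→d10:-→d11:-→d12:H2  best=H2
  + 185.110.39.192/27 (H1) depth=27
  + 185.110.39.200/32 (H2) depth=32
  + 185.110.39.192/28 (H1) depth=28
  ? 55.39.8.106  path d0:H1→d1:-→d2:-→d3:-→d4:-  best=H1
  + 0.0.0.0/0 (H2) depth=0
  del 58.31.0.0/16 (clear depth 16)
  + 58.31.8.0/21 (H1) depth=21
  + 58.31.15.173/32 (H1) depth=32
  ? 58.31.8.122  path d0:H2→d1:-→d2:-→d3:-→d4:-→d5:-→d6:-→d7:-→d8:-→d9:-→d10:-→d11:-→d12:H2→d13:-→d14:-→d15:-→d16:-→d17:-→d18:-→d19:-→d20:-→d21:H1  best=H1
  ? 185.110.0.50  path d0:H2→d1:-→d2:-→d3:-→d4:-→d5:-→d6:-→d7:-→d8:-→d9:-→d10:-→d11:-→d12:-→d13:-→d14:-→d15:-→d16:H1→d17:-→d18:-  best=H1

== LOOKUPS ==
["H2","H2","H1","H2","H2","H1","H1","H1"]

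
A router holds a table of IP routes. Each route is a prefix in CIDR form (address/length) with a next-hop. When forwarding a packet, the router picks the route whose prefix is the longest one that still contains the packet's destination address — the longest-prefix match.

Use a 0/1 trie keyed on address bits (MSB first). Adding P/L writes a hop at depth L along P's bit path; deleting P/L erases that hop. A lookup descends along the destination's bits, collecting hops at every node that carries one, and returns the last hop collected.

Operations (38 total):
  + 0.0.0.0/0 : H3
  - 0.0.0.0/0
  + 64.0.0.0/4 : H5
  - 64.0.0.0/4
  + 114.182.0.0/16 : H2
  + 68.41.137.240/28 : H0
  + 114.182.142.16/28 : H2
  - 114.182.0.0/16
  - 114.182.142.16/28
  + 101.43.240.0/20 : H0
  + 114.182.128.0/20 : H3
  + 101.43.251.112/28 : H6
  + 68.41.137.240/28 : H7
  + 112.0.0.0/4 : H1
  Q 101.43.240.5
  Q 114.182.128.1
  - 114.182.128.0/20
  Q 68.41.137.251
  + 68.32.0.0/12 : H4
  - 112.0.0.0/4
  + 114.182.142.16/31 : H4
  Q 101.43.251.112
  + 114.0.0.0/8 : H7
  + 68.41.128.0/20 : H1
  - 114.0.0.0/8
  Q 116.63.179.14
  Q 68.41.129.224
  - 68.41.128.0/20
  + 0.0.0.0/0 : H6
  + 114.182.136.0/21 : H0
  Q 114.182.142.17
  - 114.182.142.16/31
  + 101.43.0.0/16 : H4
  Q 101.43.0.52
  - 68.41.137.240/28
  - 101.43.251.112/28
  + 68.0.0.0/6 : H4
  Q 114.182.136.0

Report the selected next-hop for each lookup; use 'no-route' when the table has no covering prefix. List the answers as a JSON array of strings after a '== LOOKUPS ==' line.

Process each operation:
  + 0.0.0.0/0 (H3) depth=0
  - 0.0.0.0/0 clear@0
  + 64.0.0.0/4 (H5) depth=4
  - 64.0.0.0/4 clear@4
  + 114.182.0.0/16 (H2) depth=16
  + 68.41.137.240/28 (H0) depth=28
  + 114.182.142.16/28 (H2) depth=28
  - 114.182.0.0/16 clear@16
  - 114.182.142.16/28 clear@28
  + 101.43.240.0/20 (H0) depth=20
  + 114.182.128.0/20 (H3) depth=20
  + 101.43.251.112/28 (H6) depth=28
  + 68.41.137.240/28 (H7) depth=28
  + 112.0.0.0/4 (H1) depth=4
  ? 101.43.240.5  path d0:-→d1:-→d2:-→d3:-→d4:-→d5:-→d6:-→d7:-→d8:-→d9:-→d10:-→d11:-→d12:-→d13:-→d14:-→d15:-→d16:-→d17:-→d18:-→d19:-→d20:H0  best=H0
  ? 114.182.128.1  path d0:-→d1:-→d2:-→d3:-→d4:H1→d5:-→d6:-→d7:-→d8:-→d9:-→d10:-→d11:-→d12:-→d13:-→d14:-→d15:-→d16:-→d17:-→d18:-→d19:-→d20:H3  best=H3
  - 114.182.128.0/20 clear@20
  ? 68.41.137.251  path d0:-→d1:-→d2:-→d3:-→d4:-→d5:-→d6:-→d7:-→d8:-→d9:-→d10:-→d11:-→d12:-→d13:-→d14:-→d15:-→d16:-→d17:-→d18:-→d19:-→d20:-→d21:-→d22:-→d23:-→d24:-→d25:-→d26:-→d27:-→d28:H7  best=H7
  + 68.32.0.0/12 (H4) depth=12
  - 112.0.0.0/4 clear@4
  + 114.182.142.16/31 (H4) depth=31
  ? 101.43.251.112  path d0:-→d1:-→d2:-→d3:-→d4:-→d5:-→d6:-→d7:-→d8:-→d9:-→d10:-→d11:-→d12:-→d13:-→d14:-→d15:-→d16:-→d17:-→d18:-→d19:-→d20:H0→d21:-→d22:-→d23:-→d24:-→d25:-→d26:-→d27:-→d28:H6  best=H6
  + 114.0.0.0/8 (H7) depth=8
  + 68.41.128.0/20 (H1) depth=20
  - 114.0.0.0/8 clear@8
  ? 116.63.179.14  path d0:-→d1:-→d2:-→d3:-→d4:-→d5:-  best=no-route
  ? 68.41.129.224  path d0:-→d1:-→d2:-→d3:-→d4:-→d5:-→d6:-→d7:-→d8:-→d9:-→d10:-→d11:-→d12:H4→d13:-→d14:-→d15:-→d16:-→d17:-→d18:-→d19:-→d20:H1  best=H1
  - 68.41.128.0/20 clear@20
  + 0.0.0.0/0 (H6) depth=0
  + 114.182.136.0/21 (H0) depth=21
  ? 114.182.142.17  path d0:H6→d1:-→d2:-→d3:-→d4:-→d5:-→d6:-→d7:-→d8:-→d9:-→d10:-→d11:-→d12:-→d13:-→d14:-→d15:-→d16:-→d17:-→d18:-→d19:-→d20:-→d21:H0→d22:-→d23:-→d24:-→d25:-→d26:-→d27:-→d28:-→d29:-→d30:-→d31:H4  best=H4
  - 114.182.142.16/31 clear@31
  + 101.43.0.0/16 (H4) depth=16
  ? 101.43.0.52  path d0:H6→d1:-→d2:-→d3:-→d4:-→d5:-→d6:-→d7:-→d8:-→d9:-→d10:-→d11:-→d12:-→d13:-→d14:-→d15:-→d16:H4  best=H4
  - 68.41.137.240/28 clear@28
  - 101.43.251.112/28 clear@28
  + 68.0.0.0/6 (H4) depth=6
  ? 114.182.136.0  path d0:H6→d1:-→d2:-→d3:-→d4:-→d5:-→d6:-→d7:-→d8:-→d9:-→d10:-→d11:-→d12:-→d13:-→d14:-→d15:-→d16:-→d17:-→d18:-→d19:-→d20:-→d21:H0  best=H0

== LOOKUPS ==
["H0","H3","H7","H6","no-route","H1","H4","H4","H0"]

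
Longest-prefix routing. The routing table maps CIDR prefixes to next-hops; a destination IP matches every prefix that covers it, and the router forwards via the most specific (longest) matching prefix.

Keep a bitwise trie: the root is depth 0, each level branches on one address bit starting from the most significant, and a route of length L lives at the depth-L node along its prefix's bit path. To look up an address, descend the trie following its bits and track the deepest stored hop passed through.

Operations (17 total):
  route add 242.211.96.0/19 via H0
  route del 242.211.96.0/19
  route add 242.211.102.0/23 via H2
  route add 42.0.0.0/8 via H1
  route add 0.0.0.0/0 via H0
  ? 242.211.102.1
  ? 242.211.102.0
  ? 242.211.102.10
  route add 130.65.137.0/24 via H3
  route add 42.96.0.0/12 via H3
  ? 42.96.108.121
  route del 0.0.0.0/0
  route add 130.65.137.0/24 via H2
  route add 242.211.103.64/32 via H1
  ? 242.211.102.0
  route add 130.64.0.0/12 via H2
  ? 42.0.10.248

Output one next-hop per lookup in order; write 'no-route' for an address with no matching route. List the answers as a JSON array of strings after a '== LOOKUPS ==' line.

Process each operation:
  add 242.211.96.0/19 -> H0 at depth 19
  del 242.211.96.0/19 (clear depth 19)
  add 242.211.102.0/23 -> H2 at depth 23
  add 42.0.0.0/8 -> H1 at depth 8
  add 0.0.0.0/0 -> H0 at depth 0
  ? 242.211.102.1  path d0:H0→d1:-→d2:-→d3:-→d4:-→d5:-→d6:-→d7:-→d8:-→d9:-→d10:-→d11:-→d12:-→d13:-→d14:-→d15:-→d16:-→d17:-→d18:-→d19:-→d20:-→d21:-→d22:-→d23:H2  best=H2
  ? 242.211.102.0  path d0:H0→d1:-→d2:-→d3:-→d4:-→d5:-→d6:-→d7:-→d8:-→d9:-→d10:-→d11:-→d12:-→d13:-→d14:-→d15:-→d16:-→d17:-→d18:-→d19:-→d20:-→d21:-→d22:-→d23:H2  best=H2
  ? 242.211.102.10  path d0:H0→d1:-→d2:-→d3:-→d4:-→d5:-→d6:-→d7:-→d8:-→d9:-→d10:-→d11:-→d12:-→d13:-→d14:-→d15:-→d16:-→d17:-→d18:-→d19:-→d20:-→d21:-→d22:-→d23:H2  best=H2
  add 130.65.137.0/24 -> H3 at depth 24
  add 42.96.0.0/12 -> H3 at depth 12
  ? 42.96.108.121  path d0:H0→d1:-→d2:-→d3:-→d4:-→d5:-→d6:-→d7:-→d8:H1→d9:-→d10:-→d11:-→d12:H3  best=H3
  del 0.0.0.0/0 (clear depth 0)
  add 130.65.137.0/24 -> H2 at depth 24
  add 242.211.103.64/32 -> H1 at depth 32
  ? 242.211.102.0  path d0:-→d1:-→d2:-→d3:-→d4:-→d5:-→d6:-→d7:-→d8:-→d9:-→d10:-→d11:-→d12:-→d13:-→d14:-→d15:-→d16:-→d17:-→d18:-→d19:-→d20:-→d21:-→d22:-→d23:H2  best=H2
  add 130.64.0.0/12 -> H2 at depth 12
  ? 42.0.10.248  path d0:-→d1:-→d2:-→d3:-→d4:-→d5:-→d6:-→d7:-→d8:H1→d9:-  best=H1

== LOOKUPS ==
["H2","H2","H2","H3","H2","H1"]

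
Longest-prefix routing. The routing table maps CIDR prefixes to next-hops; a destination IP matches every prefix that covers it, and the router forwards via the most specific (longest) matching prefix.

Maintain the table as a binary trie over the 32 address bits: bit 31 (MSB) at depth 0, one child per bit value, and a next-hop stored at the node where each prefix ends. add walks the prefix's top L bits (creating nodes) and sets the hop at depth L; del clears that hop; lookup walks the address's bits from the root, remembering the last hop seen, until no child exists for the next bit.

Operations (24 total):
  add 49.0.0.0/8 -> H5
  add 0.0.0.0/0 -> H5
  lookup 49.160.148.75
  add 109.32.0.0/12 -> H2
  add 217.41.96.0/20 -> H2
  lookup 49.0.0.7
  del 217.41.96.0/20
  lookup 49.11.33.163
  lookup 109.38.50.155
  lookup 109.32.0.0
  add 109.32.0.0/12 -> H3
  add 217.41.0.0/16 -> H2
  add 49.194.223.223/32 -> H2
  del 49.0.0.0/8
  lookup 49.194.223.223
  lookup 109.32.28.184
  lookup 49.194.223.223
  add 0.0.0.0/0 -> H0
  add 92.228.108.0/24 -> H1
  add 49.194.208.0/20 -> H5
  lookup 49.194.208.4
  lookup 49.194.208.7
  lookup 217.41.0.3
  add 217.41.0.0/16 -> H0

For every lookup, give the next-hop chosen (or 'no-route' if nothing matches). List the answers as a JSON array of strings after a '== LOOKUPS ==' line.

Process each operation:
  + 49.0.0.0/8 (H5) depth=8
  + 0.0.0.0/0 (H5) depth=0
  Q 49.160.148.75: descend 00110001 ; hops seen [H5,H5] ; pick H5
  + 109.32.0.0/12 (H2) depth=12
  + 217.41.96.0/20 (H2) depth=20
  Q 49.0.0.7: descend 00110001 ; hops seen [H5,H5] ; pick H5
  - 217.41.96.0/20 clear@20
  Q 49.11.33.163: descend 00110001 ; hops seen [H5,H5] ; pick H5
  Q 109.38.50.155: descend 011011010010 ; hops seen [H5,H2] ; pick H2
  Q 109.32.0.0: descend 011011010010 ; hops seen [H5,H2] ; pick H2
  + 109.32.0.0/12 (H3) depth=12
  + 217.41.0.0/16 (H2) depth=16
  + 49.194.223.223/32 (H2) depth=32
  - 49.0.0.0/8 clear@8
  Q 49.194.223.223: descend 00110001110000101101111111011111 ; hops seen [H5,H2] ; pick H2
  Q 109.32.28.184: descend 011011010010 ; hops seen [H5,H3] ; pick H3
  Q 49.194.223.223: descend 00110001110000101101111111011111 ; hops seen [H5,H2] ; pick H2
  + 0.0.0.0/0 (H0) depth=0
  + 92.228.108.0/24 (H1) depth=24
  + 49.194.208.0/20 (H5) depth=20
  Q 49.194.208.4: descend 00110001110000101101 ; hops seen [H0,H5] ; pick H5
  Q 49.194.208.7: descend 00110001110000101101 ; hops seen [H0,H5] ; pick H5
  Q 217.41.0.3: descend 11011001001010010 ; hops seen [H0,H2] ; pick H2
  + 217.41.0.0/16 (H0) depth=16

== LOOKUPS ==
["H5","H5","H5","H2","H2","H2","H3","H2","H5","H5","H2"]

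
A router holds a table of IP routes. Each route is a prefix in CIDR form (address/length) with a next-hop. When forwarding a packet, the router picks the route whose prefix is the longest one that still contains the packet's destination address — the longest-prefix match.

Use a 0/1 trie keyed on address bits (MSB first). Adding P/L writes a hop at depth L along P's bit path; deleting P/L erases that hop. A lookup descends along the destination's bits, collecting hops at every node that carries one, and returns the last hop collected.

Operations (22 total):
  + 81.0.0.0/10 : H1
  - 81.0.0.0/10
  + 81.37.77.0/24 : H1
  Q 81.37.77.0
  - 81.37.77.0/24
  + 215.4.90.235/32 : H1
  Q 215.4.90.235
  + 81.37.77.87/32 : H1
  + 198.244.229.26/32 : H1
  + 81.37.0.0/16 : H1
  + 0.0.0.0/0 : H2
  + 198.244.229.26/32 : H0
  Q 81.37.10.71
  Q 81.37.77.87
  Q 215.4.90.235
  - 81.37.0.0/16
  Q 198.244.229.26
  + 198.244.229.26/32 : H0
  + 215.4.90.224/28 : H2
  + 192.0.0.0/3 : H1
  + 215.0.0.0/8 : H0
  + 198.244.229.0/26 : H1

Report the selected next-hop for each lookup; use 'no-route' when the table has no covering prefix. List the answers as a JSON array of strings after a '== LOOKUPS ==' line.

Apply in order:
  + 81.0.0.0/10 (H1) depth=10
  - 81.0.0.0/10 clear@10
  + 81.37.77.0/24 (H1) depth=24
  ? 81.37.77.0  path d0:-→d1:-→d2:-→d3:-→d4:-→d5:-→d6:-→d7:-→d8:-→d9:-→d10:-→d11:-→d12:-→d13:-→d14:-→d15:-→d16:-→d17:-→d18:-→d19:-→d20:-→d21:-→d22:-→d23:-→d24:H1  best=H1
  - 81.37.77.0/24 clear@24
  + 215.4.90.235/32 (H1) depth=32
  ? 215.4.90.235  path d0:-→d1:-→d2:-→d3:-→d4:-→d5:-→d6:-→d7:-→d8:-→d9:-→d10:-→d11:-→d12:-→d13:-→d14:-→d15:-→d16:-→d17:-→d18:-→d19:-→d20:-→d21:-→d22:-→d23:-→d24:-→d25:-→d26:-→d27:-→d28:-→d29:-→d30:-→d31:-→d32:H1  best=H1
  + 81.37.77.87/32 (H1) depth=32
  + 198.244.229.26/32 (H1) depth=32
  + 81.37.0.0/16 (H1) depth=16
  + 0.0.0.0/0 (H2) depth=0
  + 198.244.229.26/32 (H0) depth=32
  ? 81.37.10.71  path d0:H2→d1:-→d2:-→d3:-→d4:-→d5:-→d6:-→d7:-→d8:-→d9:-→d10:-→d11:-→d12:-→d13:-→d14:-→d15:-→d16:H1→d17:-  best=H1
  ? 81.37.77.87  path d0:H2→d1:-→d2:-→d3:-→d4:-→d5:-→d6:-→d7:-→d8:-→d9:-→d10:-→d11:-→d12:-→d13:-→d14:-→d15:-→d16:H1→d17:-→d18:-→d19:-→d20:-→d21:-→d22:-→d23:-→d24:-→d25:-→d26:-→d27:-→d28:-→d29:-→d30:-→d31:-→d32:H1  best=H1
  ? 215.4.90.235  path d0:H2→d1:-→d2:-→d3:-→d4:-→d5:-→d6:-→d7:-→d8:-→d9:-→d10:-→d11:-→d12:-→d13:-→d14:-→d15:-→d16:-→d17:-→d18:-→d19:-→d20:-→d21:-→d22:-→d23:-→d24:-→d25:-→d26:-→d27:-→d28:-→d29:-→d30:-→d31:-→d32:H1  best=H1
  - 81.37.0.0/16 clear@16
  ? 198.244.229.26  path d0:H2→d1:-→d2:-→d3:-→d4:-→d5:-→d6:-→d7:-→d8:-→d9:-→d10:-→d11:-→d12:-→d13:-→d14:-→d15:-→d16:-→d17:-→d18:-→d19:-→d20:-→d21:-→d22:-→d23:-→d24:-→d25:-→d26:-→d27:-→d28:-→d29:-→d30:-→d31:-→d32:H0  best=H0
  + 198.244.229.26/32 (H0) depth=32
  + 215.4.90.224/28 (H2) depth=28
  + 192.0.0.0/3 (H1) depth=3
  + 215.0.0.0/8 (H0) depth=8
  + 198.244.229.0/26 (H1) depth=26

== LOOKUPS ==
["H1","H1","H1","H1","H1","H0"]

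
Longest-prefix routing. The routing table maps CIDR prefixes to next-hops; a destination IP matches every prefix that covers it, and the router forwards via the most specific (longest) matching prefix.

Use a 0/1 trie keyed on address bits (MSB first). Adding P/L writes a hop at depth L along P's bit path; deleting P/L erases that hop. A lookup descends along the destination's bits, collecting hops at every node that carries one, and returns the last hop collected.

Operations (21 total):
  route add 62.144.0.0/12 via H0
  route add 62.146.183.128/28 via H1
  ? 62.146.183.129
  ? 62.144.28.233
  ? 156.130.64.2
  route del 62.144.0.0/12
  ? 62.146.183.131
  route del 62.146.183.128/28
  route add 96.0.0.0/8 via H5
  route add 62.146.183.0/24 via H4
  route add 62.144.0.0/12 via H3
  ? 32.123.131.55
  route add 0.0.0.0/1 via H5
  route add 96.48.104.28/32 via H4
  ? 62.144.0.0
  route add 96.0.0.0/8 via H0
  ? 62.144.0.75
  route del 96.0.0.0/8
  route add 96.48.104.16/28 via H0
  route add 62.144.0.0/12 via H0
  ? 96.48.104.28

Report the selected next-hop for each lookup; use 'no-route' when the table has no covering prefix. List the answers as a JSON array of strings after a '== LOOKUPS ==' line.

Trace:
  + 62.144.0.0/12 (H0) depth=12
  + 62.146.183.128/28 (H1) depth=28
  ? 62.146.183.129  path d0:-→d1:-→d2:-→d3:-→d4:-→d5:-→d6:-→d7:-→d8:-→d9:-→d10:-→d11:-→d12:H0→d13:-→d14:-→d15:-→d16:-→d17:-→d18:-→d19:-→d20:-→d21:-→d22:-→d23:-→d24:-→d25:-→d26:-→d27:-→d28:H1  best=H1
  ? 62.144.28.233  path d0:-→d1:-→d2:-→d3:-→d4:-→d5:-→d6:-→d7:-→d8:-→d9:-→d10:-→d11:-→d12:H0→d13:-→d14:-  best=H0
  ? 156.130.64.2  path d0:-  best=no-route
  - 62.144.0.0/12 clear@12
  ? 62.146.183.131  path d0:-→d1:-→d2:-→d3:-→d4:-→d5:-→d6:-→d7:-→d8:-→d9:-→d10:-→d11:-→d12:-→d13:-→d14:-→d15:-→d16:-→d17:-→d18:-→d19:-→d20:-→d21:-→d22:-→d23:-→d24:-→d25:-→d26:-→d27:-→d28:H1  best=H1
  - 62.146.183.128/28 clear@28
  + 96.0.0.0/8 (H5) depth=8
  + 62.146.183.0/24 (H4) depth=24
  + 62.144.0.0/12 (H3) depth=12
  ? 32.123.131.55  path d0:-→d1:-→d2:-→d3:-  best=no-route
  + 0.0.0.0/1 (H5) depth=1
  + 96.48.104.28/32 (H4) depth=32
  ? 62.144.0.0  path d0:-→d1:H5→d2:-→d3:-→d4:-→d5:-→d6:-→d7:-→d8:-→d9:-→d10:-→d11:-→d12:H3→d13:-→d14:-  best=H3
  + 96.0.0.0/8 (H0) depth=8
  ? 62.144.0.75  path d0:-→d1:H5→d2:-→d3:-→d4:-→d5:-→d6:-→d7:-→d8:-→d9:-→d10:-→d11:-→d12:H3→d13:-→d14:-  best=H3
  - 96.0.0.0/8 clear@8
  + 96.48.104.16/28 (H0) depth=28
  + 62.144.0.0/12 (H0) depth=12
  ? 96.48.104.28  path d0:-→d1:H5→d2:-→d3:-→d4:-→d5:-→d6:-→d7:-→d8:-→d9:-→d10:-→d11:-→d12:-→d13:-→d14:-→d15:-→d16:-→d17:-→d18:-→d19:-→d20:-→d21:-→d22:-→d23:-→d24:-→d25:-→d26:-→d27:-→d28:H0→d29:-→d30:-→d31:-→d32:H4  best=H4

== LOOKUPS ==
["H1","H0","no-route","H1","no-route","H3","H3","H4"]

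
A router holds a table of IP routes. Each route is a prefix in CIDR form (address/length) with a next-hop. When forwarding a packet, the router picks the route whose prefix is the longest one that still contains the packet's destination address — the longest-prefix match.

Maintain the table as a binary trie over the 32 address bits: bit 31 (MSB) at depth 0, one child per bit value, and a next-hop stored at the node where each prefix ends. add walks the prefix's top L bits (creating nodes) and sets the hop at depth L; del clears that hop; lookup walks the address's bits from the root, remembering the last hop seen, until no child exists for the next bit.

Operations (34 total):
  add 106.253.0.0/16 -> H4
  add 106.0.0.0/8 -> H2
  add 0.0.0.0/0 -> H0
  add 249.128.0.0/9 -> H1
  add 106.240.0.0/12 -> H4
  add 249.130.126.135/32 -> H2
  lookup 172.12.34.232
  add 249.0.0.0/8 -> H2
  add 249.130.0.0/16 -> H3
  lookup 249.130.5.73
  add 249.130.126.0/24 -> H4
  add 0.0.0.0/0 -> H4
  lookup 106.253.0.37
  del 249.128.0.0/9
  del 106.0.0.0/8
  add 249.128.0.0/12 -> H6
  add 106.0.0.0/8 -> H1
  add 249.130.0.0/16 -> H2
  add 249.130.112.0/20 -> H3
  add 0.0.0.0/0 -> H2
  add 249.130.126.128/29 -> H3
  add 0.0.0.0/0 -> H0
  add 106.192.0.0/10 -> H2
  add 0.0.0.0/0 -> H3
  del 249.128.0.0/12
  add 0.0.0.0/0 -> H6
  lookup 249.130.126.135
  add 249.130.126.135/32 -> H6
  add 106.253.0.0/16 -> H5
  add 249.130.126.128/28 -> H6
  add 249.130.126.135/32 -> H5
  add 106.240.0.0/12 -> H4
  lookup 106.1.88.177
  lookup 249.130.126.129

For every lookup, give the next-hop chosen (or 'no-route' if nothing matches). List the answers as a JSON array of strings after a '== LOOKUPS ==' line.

Apply in order:
  + 106.253.0.0/16 (H4) depth=16
  + 106.0.0.0/8 (H2) depth=8
  + 0.0.0.0/0 (H0) depth=0
  + 249.128.0.0/9 (H1) depth=9
  + 106.240.0.0/12 (H4) depth=12
  + 249.130.126.135/32 (H2) depth=32
  lookup 172.12.34.232: bits 1 walk d0:H0→d1:- -> H0
  + 249.0.0.0/8 (H2) depth=8
  + 249.130.0.0/16 (H3) depth=16
  lookup 249.130.5.73: bits 11111001100000100 walk d0:H0→d1:-→d2:-→d3:-→d4:-→d5:-→d6:-→d7:-→d8:H2→d9:H1→d10:-→d11:-→d12:-→d13:-→d14:-→d15:-→d16:H3→d17:- -> H3
  + 249.130.126.0/24 (H4) depth=24
  + 0.0.0.0/0 (H4) depth=0
  lookup 106.253.0.37: bits 0110101011111101 walk d0:H4→d1:-→d2:-→d3:-→d4:-→d5:-→d6:-→d7:-→d8:H2→d9:-→d10:-→d11:-→d12:H4→d13:-→d14:-→d15:-→d16:H4 -> H4
  del 249.128.0.0/9 (clear depth 9)
  del 106.0.0.0/8 (clear depth 8)
  + 249.128.0.0/12 (H6) depth=12
  + 106.0.0.0/8 (H1) depth=8
  + 249.130.0.0/16 (H2) depth=16
  + 249.130.112.0/20 (H3) depth=20
  + 0.0.0.0/0 (H2) depth=0
  + 249.130.126.128/29 (H3) depth=29
  + 0.0.0.0/0 (H0) depth=0
  + 106.192.0.0/10 (H2) depth=10
  + 0.0.0.0/0 (H3) depth=0
  del 249.128.0.0/12 (clear depth 12)
  + 0.0.0.0/0 (H6) depth=0
  lookup 249.130.126.135: bits 11111001100000100111111010000111 walk d0:H6→d1:-→d2:-→d3:-→d4:-→d5:-→d6:-→d7:-→d8:H2→d9:-→d10:-→d11:-→d12:-→d13:-→d14:-→d15:-→d16:H2→d17:-→d18:-→d19:-→d20:H3→d21:-→d22:-→d23:-→d24:H4→d25:-→d26:-→d27:-→d28:-→d29:H3→d30:-→d31:-→d32:H2 -> H2
  + 249.130.126.135/32 (H6) depth=32
  + 106.253.0.0/16 (H5) depth=16
  + 249.130.126.128/28 (H6) depth=28
  + 249.130.126.135/32 (H5) depth=32
  + 106.240.0.0/12 (H4) depth=12
  lookup 106.1.88.177: bits 01101010 walk d0:H6→d1:-→d2:-→d3:-→d4:-→d5:-→d6:-→d7:-→d8:H1 -> H1
  lookup 249.130.126.129: bits 11111001100000100111111010000 walk d0:H6→d1:-→d2:-→d3:-→d4:-→d5:-→d6:-→d7:-→d8:H2→d9:-→d10:-→d11:-→d12:-→d13:-→d14:-→d15:-→d16:H2→d17:-→d18:-→d19:-→d20:H3→d21:-→d22:-→d23:-→d24:H4→d25:-→d26:-→d27:-→d28:H6→d29:H3 -> H3

== LOOKUPS ==
["H0","H3","H4","H2","H1","H3"]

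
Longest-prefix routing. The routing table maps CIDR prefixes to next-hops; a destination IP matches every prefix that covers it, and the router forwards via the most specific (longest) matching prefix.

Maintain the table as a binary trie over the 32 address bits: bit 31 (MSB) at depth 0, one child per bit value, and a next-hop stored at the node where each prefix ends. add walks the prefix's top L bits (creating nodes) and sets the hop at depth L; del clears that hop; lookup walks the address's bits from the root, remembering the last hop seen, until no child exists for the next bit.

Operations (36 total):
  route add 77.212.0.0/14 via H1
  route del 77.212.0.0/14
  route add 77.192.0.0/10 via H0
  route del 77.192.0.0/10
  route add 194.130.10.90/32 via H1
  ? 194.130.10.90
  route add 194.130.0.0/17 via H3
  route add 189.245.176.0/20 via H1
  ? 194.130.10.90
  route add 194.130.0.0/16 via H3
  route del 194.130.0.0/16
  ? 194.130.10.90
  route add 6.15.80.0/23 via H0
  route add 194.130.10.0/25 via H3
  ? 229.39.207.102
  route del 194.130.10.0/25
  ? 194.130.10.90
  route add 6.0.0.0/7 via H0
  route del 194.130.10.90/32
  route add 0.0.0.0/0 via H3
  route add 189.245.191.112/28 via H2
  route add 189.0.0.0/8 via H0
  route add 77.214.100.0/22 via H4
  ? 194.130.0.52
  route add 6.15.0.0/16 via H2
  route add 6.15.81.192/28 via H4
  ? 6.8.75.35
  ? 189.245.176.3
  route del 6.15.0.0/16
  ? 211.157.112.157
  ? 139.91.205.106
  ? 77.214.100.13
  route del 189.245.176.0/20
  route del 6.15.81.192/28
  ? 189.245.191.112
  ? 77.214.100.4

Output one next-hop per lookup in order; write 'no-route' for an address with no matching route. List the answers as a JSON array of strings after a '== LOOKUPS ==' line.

Apply in order:
  + 77.212.0.0/14 (H1) depth=14
  del 77.212.0.0/14 (clear depth 14)
  + 77.192.0.0/10 (H0) depth=10
  del 77.192.0.0/10 (clear depth 10)
  + 194.130.10.90/32 (H1) depth=32
  ? 194.130.10.90  path d0:-→d1:-→d2:-→d3:-→d4:-→d5:-→d6:-→d7:-→d8:-→d9:-→d10:-→d11:-→d12:-→d13:-→d14:-→d15:-→d16:-→d17:-→d18:-→d19:-→d20:-→d21:-→d22:-→d23:-→d24:-→d25:-→d26:-→d27:-→d28:-→d29:-→d30:-→d31:-→d32:H1  best=H1
  + 194.130.0.0/17 (H3) depth=17
  + 189.245.176.0/20 (H1) depth=20
  ? 194.130.10.90  path d0:-→d1:-→d2:-→d3:-→d4:-→d5:-→d6:-→d7:-→d8:-→d9:-→d10:-→d11:-→d12:-→d13:-→d14:-→d15:-→d16:-→d17:H3→d18:-→d19:-→d20:-→d21:-→d22:-→d23:-→d24:-→d25:-→d26:-→d27:-→d28:-→d29:-→d30:-→d31:-→d32:H1  best=H1
  + 194.130.0.0/16 (H3) depth=16
  del 194.130.0.0/16 (clear depth 16)
  ? 194.130.10.90  path d0:-→d1:-→d2:-→d3:-→d4:-→d5:-→d6:-→d7:-→d8:-→d9:-→d10:-→d11:-→d12:-→d13:-→d14:-→d15:-→d16:-→d17:H3→d18:-→d19:-→d20:-→d21:-→d22:-→d23:-→d24:-→d25:-→d26:-→d27:-→d28:-→d29:-→d30:-→d31:-→d32:H1  best=H1
  + 6.15.80.0/23 (H0) depth=23
  + 194.130.10.0/25 (H3) depth=25
  ? 229.39.207.102  path d0:-→d1:-→d2:-  best=no-route
  del 194.130.10.0/25 (clear depth 25)
  ? 194.130.10.90  path d0:-→d1:-→d2:-→d3:-→d4:-→d5:-→d6:-→d7:-→d8:-→d9:-→d10:-→d11:-→d12:-→d13:-→d14:-→d15:-→d16:-→d17:H3→d18:-→d19:-→d20:-→d21:-→d22:-→d23:-→d24:-→d25:-→d26:-→d27:-→d28:-→d29:-→d30:-→d31:-→d32:H1  best=H1
  + 6.0.0.0/7 (H0) depth=7
  del 194.130.10.90/32 (clear depth 32)
  + 0.0.0.0/0 (H3) depth=0
  + 189.245.191.112/28 (H2) depth=28
  + 189.0.0.0/8 (H0) depth=8
  + 77.214.100.0/22 (H4) depth=22
  ? 194.130.0.52  path d0:H3→d1:-→d2:-→d3:-→d4:-→d5:-→d6:-→d7:-→d8:-→d9:-→d10:-→d11:-→d12:-→d13:-→d14:-→d15:-→d16:-→d17:H3→d18:-→d19:-→d20:-  best=H3
  + 6.15.0.0/16 (H2) depth=16
  + 6.15.81.192/28 (H4) depth=28
  ? 6.8.75.35  path d0:H3→d1:-→d2:-→d3:-→d4:-→d5:-→d6:-→d7:H0→d8:-→d9:-→d10:-→d11:-→d12:-→d13:-  best=H0
  ? 189.245.176.3  path d0:H3→d1:-→d2:-→d3:-→d4:-→d5:-→d6:-→d7:-→d8:H0→d9:-→d10:-→d11:-→d12:-→d13:-→d14:-→d15:-→d16:-→d17:-→d18:-→d19:-→d20:H1  best=H1
  del 6.15.0.0/16 (clear depth 16)
  ? 211.157.112.157  path d0:H3→d1:-→d2:-→d3:-  best=H3
  ? 139.91.205.106  path d0:H3→d1:-→d2:-  best=H3
  ? 77.214.100.13  path d0:H3→d1:-→d2:-→d3:-→d4:-→d5:-→d6:-→d7:-→d8:-→d9:-→d10:-→d11:-→d12:-→d13:-→d14:-→d15:-→d16:-→d17:-→d18:-→d19:-→d20:-→d21:-→d22:H4  best=H4
  del 189.245.176.0/20 (clear depth 20)
  del 6.15.81.192/28 (clear depth 28)
  ? 189.245.191.112  path d0:H3→d1:-→d2:-→d3:-→d4:-→d5:-→d6:-→d7:-→d8:H0→d9:-→d10:-→d11:-→d12:-→d13:-→d14:-→d15:-→d16:-→d17:-→d18:-→d19:-→d20:-→d21:-→d22:-→d23:-→d24:-→d25:-→d26:-→d27:-→d28:H2  best=H2
  ? 77.214.100.4  path d0:H3→d1:-→d2:-→d3:-→d4:-→d5:-→d6:-→d7:-→d8:-→d9:-→d10:-→d11:-→d12:-→d13:-→d14:-→d15:-→d16:-→d17:-→d18:-→d19:-→d20:-→d21:-→d22:H4  best=H4

== LOOKUPS ==
["H1","H1","H1","no-route","H1","H3","H0","H1","H3","H3","H4","H2","H4"]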